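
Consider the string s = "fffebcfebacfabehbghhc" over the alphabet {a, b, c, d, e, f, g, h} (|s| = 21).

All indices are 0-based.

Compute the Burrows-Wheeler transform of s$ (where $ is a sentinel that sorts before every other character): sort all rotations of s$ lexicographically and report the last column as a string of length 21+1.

cfbeeahhabffbccff$behg

rank  rotation                last
    0  $fffebcfebacfabehbghhc  c
    1  abehbghhc$fffebcfebacf  f
    2  acfabehbghhc$fffebcfeb  b
    3  bacfabehbghhc$fffebcfe  e
    4  bcfebacfabehbghhc$fffe  e
    5  behbghhc$fffebcfebacfa  a
    6  bghhc$fffebcfebacfabeh  h
    7  c$fffebcfebacfabehbghh  h
    8  cfabehbghhc$fffebcfeba  a
    9  cfebacfabehbghhc$fffeb  b
   10  ebacfabehbghhc$fffebcf  f
   11  ebcfebacfabehbghhc$fff  f
   12  ehbghhc$fffebcfebacfab  b
   13  fabehbghhc$fffebcfebac  c
   14  febacfabehbghhc$fffebc  c
   15  febcfebacfabehbghhc$ff  f
   16  ffebcfebacfabehbghhc$f  f
   17  fffebcfebacfabehbghhc$  $
   18  ghhc$fffebcfebacfabehb  b
   19  hbghhc$fffebcfebacfabe  e
   20  hc$fffebcfebacfabehbgh  h
   21  hhc$fffebcfebacfabehbg  g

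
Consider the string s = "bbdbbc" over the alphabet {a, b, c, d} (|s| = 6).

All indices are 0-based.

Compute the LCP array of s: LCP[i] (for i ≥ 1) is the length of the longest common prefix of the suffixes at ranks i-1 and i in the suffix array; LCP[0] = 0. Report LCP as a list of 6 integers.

[0, 2, 1, 1, 0, 0]

sorted suffixes:
  #0 SA[0]=3  'bbc'
  #1 SA[1]=0  'bbdbbc'
  #2 SA[2]=4  'bc'
  #3 SA[3]=1  'bdbbc'
  #4 SA[4]=5  'c'
  #5 SA[5]=2  'dbbc'

SA = [3, 0, 4, 1, 5, 2]
i: (SA[i-1],SA[i]) lcp shared
  1: (3,0) 2 'bb'
  2: (0,4) 1 'b'
  3: (4,1) 1 'b'
  4: (1,5) 0 ''
  5: (5,2) 0 ''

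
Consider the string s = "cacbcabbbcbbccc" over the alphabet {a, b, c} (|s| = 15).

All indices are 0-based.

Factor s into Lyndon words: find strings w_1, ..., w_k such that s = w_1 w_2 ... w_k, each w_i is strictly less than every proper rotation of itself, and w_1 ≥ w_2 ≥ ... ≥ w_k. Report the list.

emit factor 1: 'c' (i=0, period=1)
emit factor 2: 'acbc' (i=1, period=4)
emit factor 3: 'abbbcbbccc' (i=5, period=10)

["c", "acbc", "abbbcbbccc"]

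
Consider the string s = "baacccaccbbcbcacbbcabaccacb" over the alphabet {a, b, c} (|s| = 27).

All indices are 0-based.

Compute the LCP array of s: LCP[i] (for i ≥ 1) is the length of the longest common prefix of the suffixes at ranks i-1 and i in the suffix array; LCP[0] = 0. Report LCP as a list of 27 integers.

rank→(start, suffix):
  0 → (1, 'aacccaccbbcbcacbbcabaccacb')
  1 → (19, 'abaccacb')
  2 → (24, 'acb')
  3 → (14, 'acbbcabaccacb')
  4 → (21, 'accacb')
  5 → (6, 'accbbcbcacbbcabaccacb')
  6 → (2, 'acccaccbbcbcacbbcabaccacb')
  7 → (26, 'b')
  8 → (0, 'baacccaccbbcbcacbbcabaccacb')
  9 → (20, 'baccacb')
  10 → (16, 'bbcabaccacb')
  11 → (9, 'bbcbcacbbcabaccacb')
  12 → (17, 'bcabaccacb')
  13 → (12, 'bcacbbcabaccacb')
  14 → (10, 'bcbcacbbcabaccacb')
  15 → (18, 'cabaccacb')
  16 → (23, 'cacb')
  17 → (13, 'cacbbcabaccacb')
  18 → (5, 'caccbbcbcacbbcabaccacb')
  19 → (25, 'cb')
  20 → (15, 'cbbcabaccacb')
  21 → (8, 'cbbcbcacbbcabaccacb')
  22 → (11, 'cbcacbbcabaccacb')
  23 → (22, 'ccacb')
  24 → (4, 'ccaccbbcbcacbbcabaccacb')
  25 → (7, 'ccbbcbcacbbcabaccacb')
  26 → (3, 'cccaccbbcbcacbbcabaccacb')

SA = [1, 19, 24, 14, 21, 6, 2, 26, 0, 20, 16, 9, 17, 12, 10, 18, 23, 13, 5, 25, 15, 8, 11, 22, 4, 7, 3]
[i] adj suffixes → lcp
  [1] 1/19 → 1 ('a')
  [2] 19/24 → 1 ('a')
  [3] 24/14 → 3 ('acb')
  [4] 14/21 → 2 ('ac')
  [5] 21/6 → 3 ('acc')
  [6] 6/2 → 3 ('acc')
  [7] 2/26 → 0 ('')
  [8] 26/0 → 1 ('b')
  [9] 0/20 → 2 ('ba')
  [10] 20/16 → 1 ('b')
  [11] 16/9 → 3 ('bbc')
  [12] 9/17 → 1 ('b')
  [13] 17/12 → 3 ('bca')
  [14] 12/10 → 2 ('bc')
  [15] 10/18 → 0 ('')
  [16] 18/23 → 2 ('ca')
  [17] 23/13 → 4 ('cacb')
  [18] 13/5 → 3 ('cac')
  [19] 5/25 → 1 ('c')
  [20] 25/15 → 2 ('cb')
  [21] 15/8 → 4 ('cbbc')
  [22] 8/11 → 2 ('cb')
  [23] 11/22 → 1 ('c')
  [24] 22/4 → 4 ('ccac')
  [25] 4/7 → 2 ('cc')
  [26] 7/3 → 2 ('cc')

[0, 1, 1, 3, 2, 3, 3, 0, 1, 2, 1, 3, 1, 3, 2, 0, 2, 4, 3, 1, 2, 4, 2, 1, 4, 2, 2]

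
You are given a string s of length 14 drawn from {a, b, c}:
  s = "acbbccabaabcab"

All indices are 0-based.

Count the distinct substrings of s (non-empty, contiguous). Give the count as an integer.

rank | idx | suffix
   0 |   8 | aabcab
   1 |  12 | ab
   2 |   6 | abaabcab
   3 |   9 | abcab
   4 |   0 | acbbccabaabcab
   5 |  13 | b
   6 |   7 | baabcab
   7 |   2 | bbccabaabcab
   8 |  10 | bcab
   9 |   3 | bccabaabcab
  10 |  11 | cab
  11 |   5 | cabaabcab
  12 |   1 | cbbccabaabcab
  13 |   4 | ccabaabcab

SA = [8, 12, 6, 9, 0, 13, 7, 2, 10, 3, 11, 5, 1, 4]
[i] adj suffixes → lcp
  [1] 8/12 → 1 ('a')
  [2] 12/6 → 2 ('ab')
  [3] 6/9 → 2 ('ab')
  [4] 9/0 → 1 ('a')
  [5] 0/13 → 0 ('')
  [6] 13/7 → 1 ('b')
  [7] 7/2 → 1 ('b')
  [8] 2/10 → 1 ('b')
  [9] 10/3 → 2 ('bc')
  [10] 3/11 → 0 ('')
  [11] 11/5 → 3 ('cab')
  [12] 5/1 → 1 ('c')
  [13] 1/4 → 1 ('c')

n(n+1)/2 = 14·15/2 = 105
Σ LCP = 0 + 1 + 2 + 2 + 1 + 0 + 1 + 1 + 1 + 2 + 0 + 3 + 1 + 1 = 16
distinct = 105 − 16 = 89

89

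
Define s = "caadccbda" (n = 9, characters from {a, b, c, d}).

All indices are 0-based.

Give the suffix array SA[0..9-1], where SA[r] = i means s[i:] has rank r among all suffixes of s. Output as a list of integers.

sorted suffixes:
  #0 SA[0]=8  'a'
  #1 SA[1]=1  'aadccbda'
  #2 SA[2]=2  'adccbda'
  #3 SA[3]=6  'bda'
  #4 SA[4]=0  'caadccbda'
  #5 SA[5]=5  'cbda'
  #6 SA[6]=4  'ccbda'
  #7 SA[7]=7  'da'
  #8 SA[8]=3  'dccbda'

[8, 1, 2, 6, 0, 5, 4, 7, 3]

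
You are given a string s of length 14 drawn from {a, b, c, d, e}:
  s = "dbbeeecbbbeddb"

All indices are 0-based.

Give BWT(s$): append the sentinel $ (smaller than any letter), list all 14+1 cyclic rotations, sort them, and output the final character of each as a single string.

rank  rotation         last
    0  $dbbeeecbbbeddb  b
    1  b$dbbeeecbbbedd  d
    2  bbbeddb$dbbeeec  c
    3  bbeddb$dbbeeecb  b
    4  bbeeecbbbeddb$d  d
    5  beddb$dbbeeecbb  b
    6  beeecbbbeddb$db  b
    7  cbbbeddb$dbbeee  e
    8  db$dbbeeecbbbed  d
    9  dbbeeecbbbeddb$  $
   10  ddb$dbbeeecbbbe  e
   11  ecbbbeddb$dbbee  e
   12  eddb$dbbeeecbbb  b
   13  eecbbbeddb$dbbe  e
   14  eeecbbbeddb$dbb  b

bdcbdbbed$eebeb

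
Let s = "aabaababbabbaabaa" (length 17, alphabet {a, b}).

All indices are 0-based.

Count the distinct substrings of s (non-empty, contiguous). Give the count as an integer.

sorted suffixes:
  #0 SA[0]=16  'a'
  #1 SA[1]=15  'aa'
  #2 SA[2]=12  'aabaa'
  #3 SA[3]=0  'aabaababbabbaabaa'
  #4 SA[4]=3  'aababbabbaabaa'
  #5 SA[5]=13  'abaa'
  #6 SA[6]=1  'abaababbabbaabaa'
  #7 SA[7]=4  'ababbabbaabaa'
  #8 SA[8]=9  'abbaabaa'
  #9 SA[9]=6  'abbabbaabaa'
  #10 SA[10]=14  'baa'
  #11 SA[11]=11  'baabaa'
  #12 SA[12]=2  'baababbabbaabaa'
  #13 SA[13]=8  'babbaabaa'
  #14 SA[14]=5  'babbabbaabaa'
  #15 SA[15]=10  'bbaabaa'
  #16 SA[16]=7  'bbabbaabaa'

SA = [16, 15, 12, 0, 3, 13, 1, 4, 9, 6, 14, 11, 2, 8, 5, 10, 7]
i: (SA[i-1],SA[i]) lcp shared
  1: (16,15) 1 'a'
  2: (15,12) 2 'aa'
  3: (12,0) 5 'aabaa'
  4: (0,3) 4 'aaba'
  5: (3,13) 1 'a'
  6: (13,1) 4 'abaa'
  7: (1,4) 3 'aba'
  8: (4,9) 2 'ab'
  9: (9,6) 4 'abba'
  10: (6,14) 0 ''
  11: (14,11) 3 'baa'
  12: (11,2) 5 'baaba'
  13: (2,8) 2 'ba'
  14: (8,5) 5 'babba'
  15: (5,10) 1 'b'
  16: (10,7) 3 'bba'

n(n+1)/2 = 17·18/2 = 153
Σ LCP = 0 + 1 + 2 + 5 + 4 + 1 + 4 + 3 + 2 + 4 + 0 + 3 + 5 + 2 + 5 + 1 + 3 = 45
distinct = 153 − 45 = 108

108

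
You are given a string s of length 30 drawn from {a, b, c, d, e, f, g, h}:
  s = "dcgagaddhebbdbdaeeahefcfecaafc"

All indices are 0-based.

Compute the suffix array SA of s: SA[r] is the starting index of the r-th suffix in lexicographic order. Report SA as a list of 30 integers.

rank→(start, suffix):
  0 → (26, 'aafc')
  1 → (5, 'addhebbdbdaeeahefcfecaafc')
  2 → (15, 'aeeahefcfecaafc')
  3 → (27, 'afc')
  4 → (3, 'agaddhebbdbdaeeahefcfecaafc')
  5 → (18, 'ahefcfecaafc')
  6 → (10, 'bbdbdaeeahefcfecaafc')
  7 → (13, 'bdaeeahefcfecaafc')
  8 → (11, 'bdbdaeeahefcfecaafc')
  9 → (29, 'c')
  10 → (25, 'caafc')
  11 → (22, 'cfecaafc')
  12 → (1, 'cgagaddhebbdbdaeeahefcfecaafc')
  13 → (14, 'daeeahefcfecaafc')
  14 → (12, 'dbdaeeahefcfecaafc')
  15 → (0, 'dcgagaddhebbdbdaeeahefcfecaafc')
  16 → (6, 'ddhebbdbdaeeahefcfecaafc')
  17 → (7, 'dhebbdbdaeeahefcfecaafc')
  18 → (17, 'eahefcfecaafc')
  19 → (9, 'ebbdbdaeeahefcfecaafc')
  20 → (24, 'ecaafc')
  21 → (16, 'eeahefcfecaafc')
  22 → (20, 'efcfecaafc')
  23 → (28, 'fc')
  24 → (21, 'fcfecaafc')
  25 → (23, 'fecaafc')
  26 → (4, 'gaddhebbdbdaeeahefcfecaafc')
  27 → (2, 'gagaddhebbdbdaeeahefcfecaafc')
  28 → (8, 'hebbdbdaeeahefcfecaafc')
  29 → (19, 'hefcfecaafc')

[26, 5, 15, 27, 3, 18, 10, 13, 11, 29, 25, 22, 1, 14, 12, 0, 6, 7, 17, 9, 24, 16, 20, 28, 21, 23, 4, 2, 8, 19]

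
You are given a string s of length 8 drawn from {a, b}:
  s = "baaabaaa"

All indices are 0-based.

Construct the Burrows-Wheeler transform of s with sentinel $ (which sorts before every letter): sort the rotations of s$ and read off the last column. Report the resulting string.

aaabbaaa$

rank  rotation   last
    0  $baaabaaa  a
    1  a$baaabaa  a
    2  aa$baaaba  a
    3  aaa$baaab  b
    4  aaabaaa$b  b
    5  aabaaa$ba  a
    6  abaaa$baa  a
    7  baaa$baaa  a
    8  baaabaaa$  $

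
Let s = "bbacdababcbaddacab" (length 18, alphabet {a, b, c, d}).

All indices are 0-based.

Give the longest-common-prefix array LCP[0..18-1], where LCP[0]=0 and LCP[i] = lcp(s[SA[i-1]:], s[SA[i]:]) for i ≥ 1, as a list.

[0, 2, 2, 1, 2, 1, 0, 1, 2, 2, 1, 1, 0, 1, 1, 0, 2, 1]

rank | idx | suffix
   0 |  16 | ab
   1 |   5 | ababcbaddacab
   2 |   7 | abcbaddacab
   3 |  14 | acab
   4 |   2 | acdababcbaddacab
   5 |  11 | addacab
   6 |  17 | b
   7 |   6 | babcbaddacab
   8 |   1 | bacdababcbaddacab
   9 |  10 | baddacab
  10 |   0 | bbacdababcbaddacab
  11 |   8 | bcbaddacab
  12 |  15 | cab
  13 |   9 | cbaddacab
  14 |   3 | cdababcbaddacab
  15 |   4 | dababcbaddacab
  16 |  13 | dacab
  17 |  12 | ddacab

SA = [16, 5, 7, 14, 2, 11, 17, 6, 1, 10, 0, 8, 15, 9, 3, 4, 13, 12]
i: (SA[i-1],SA[i]) lcp shared
  1: (16,5) 2 'ab'
  2: (5,7) 2 'ab'
  3: (7,14) 1 'a'
  4: (14,2) 2 'ac'
  5: (2,11) 1 'a'
  6: (11,17) 0 ''
  7: (17,6) 1 'b'
  8: (6,1) 2 'ba'
  9: (1,10) 2 'ba'
  10: (10,0) 1 'b'
  11: (0,8) 1 'b'
  12: (8,15) 0 ''
  13: (15,9) 1 'c'
  14: (9,3) 1 'c'
  15: (3,4) 0 ''
  16: (4,13) 2 'da'
  17: (13,12) 1 'd'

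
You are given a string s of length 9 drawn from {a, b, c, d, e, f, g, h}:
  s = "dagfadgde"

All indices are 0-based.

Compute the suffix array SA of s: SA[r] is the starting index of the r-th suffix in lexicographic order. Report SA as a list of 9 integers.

rank→(start, suffix):
  0 → (4, 'adgde')
  1 → (1, 'agfadgde')
  2 → (0, 'dagfadgde')
  3 → (7, 'de')
  4 → (5, 'dgde')
  5 → (8, 'e')
  6 → (3, 'fadgde')
  7 → (6, 'gde')
  8 → (2, 'gfadgde')

[4, 1, 0, 7, 5, 8, 3, 6, 2]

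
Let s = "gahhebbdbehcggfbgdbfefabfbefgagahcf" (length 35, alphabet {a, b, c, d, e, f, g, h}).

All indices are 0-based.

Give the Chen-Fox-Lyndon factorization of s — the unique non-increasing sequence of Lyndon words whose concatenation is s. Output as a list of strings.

["g", "ahhebbdbehcggfbgdbfef", "abfbefgagahcf"]

emit factor 1: 'g' (i=0, period=1)
emit factor 2: 'ahhebbdbehcggfbgdbfef' (i=1, period=21)
emit factor 3: 'abfbefgagahcf' (i=22, period=13)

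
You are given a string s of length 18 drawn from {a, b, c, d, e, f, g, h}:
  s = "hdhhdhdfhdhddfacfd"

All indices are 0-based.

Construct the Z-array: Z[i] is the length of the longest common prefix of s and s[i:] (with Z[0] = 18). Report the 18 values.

Z[0]=18
i=1: fresh scan; Z[1]=0
i=2: fresh scan; Z[2]=1 extend→box=[2,3)
i=3: fresh scan; Z[3]=3 extend→box=[3,6)
i=4: min(r-i=2, Z[1]=0)=0; Z[4]=0
i=5: min(r-i=1, Z[2]=1)=1; Z[5]=2 extend→box=[5,7)
i=6: min(r-i=1, Z[1]=0)=0; Z[6]=0
i=7: fresh scan; Z[7]=0
i=8: fresh scan; Z[8]=3 extend→box=[8,11)
i=9: min(r-i=2, Z[1]=0)=0; Z[9]=0
i=10: min(r-i=1, Z[2]=1)=1; Z[10]=2 extend→box=[10,12)
i=11: min(r-i=1, Z[1]=0)=0; Z[11]=0
i=12: fresh scan; Z[12]=0
i=13: fresh scan; Z[13]=0
i=14: fresh scan; Z[14]=0
i=15: fresh scan; Z[15]=0
i=16: fresh scan; Z[16]=0
i=17: fresh scan; Z[17]=0

[18, 0, 1, 3, 0, 2, 0, 0, 3, 0, 2, 0, 0, 0, 0, 0, 0, 0]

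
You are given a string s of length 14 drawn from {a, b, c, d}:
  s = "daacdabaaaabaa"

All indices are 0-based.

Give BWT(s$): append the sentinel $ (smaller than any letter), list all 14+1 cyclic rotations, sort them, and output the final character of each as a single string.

aabbaadadaaaa$c

rank  rotation         last
    0  $daacdabaaaabaa  a
    1  a$daacdabaaaaba  a
    2  aa$daacdabaaaab  b
    3  aaaabaa$daacdab  b
    4  aaabaa$daacdaba  a
    5  aabaa$daacdabaa  a
    6  aacdabaaaabaa$d  d
    7  abaa$daacdabaaa  a
    8  abaaaabaa$daacd  d
    9  acdabaaaabaa$da  a
   10  baa$daacdabaaaa  a
   11  baaaabaa$daacda  a
   12  cdabaaaabaa$daa  a
   13  daacdabaaaabaa$  $
   14  dabaaaabaa$daac  c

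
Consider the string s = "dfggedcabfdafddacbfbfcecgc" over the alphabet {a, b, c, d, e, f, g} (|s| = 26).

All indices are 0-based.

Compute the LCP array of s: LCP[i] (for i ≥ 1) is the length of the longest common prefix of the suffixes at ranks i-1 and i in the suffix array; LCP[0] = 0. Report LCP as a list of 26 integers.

[0, 1, 1, 0, 2, 2, 0, 1, 1, 1, 1, 0, 2, 1, 1, 1, 0, 1, 0, 1, 1, 2, 1, 0, 1, 1]

rank→(start, suffix):
  0 → (7, 'abfdafddacbfbfcecgc')
  1 → (15, 'acbfbfcecgc')
  2 → (11, 'afddacbfbfcecgc')
  3 → (17, 'bfbfcecgc')
  4 → (19, 'bfcecgc')
  5 → (8, 'bfdafddacbfbfcecgc')
  6 → (25, 'c')
  7 → (6, 'cabfdafddacbfbfcecgc')
  8 → (16, 'cbfbfcecgc')
  9 → (21, 'cecgc')
  10 → (23, 'cgc')
  11 → (14, 'dacbfbfcecgc')
  12 → (10, 'dafddacbfbfcecgc')
  13 → (5, 'dcabfdafddacbfbfcecgc')
  14 → (13, 'ddacbfbfcecgc')
  15 → (0, 'dfggedcabfdafddacbfbfcecgc')
  16 → (22, 'ecgc')
  17 → (4, 'edcabfdafddacbfbfcecgc')
  18 → (18, 'fbfcecgc')
  19 → (20, 'fcecgc')
  20 → (9, 'fdafddacbfbfcecgc')
  21 → (12, 'fddacbfbfcecgc')
  22 → (1, 'fggedcabfdafddacbfbfcecgc')
  23 → (24, 'gc')
  24 → (3, 'gedcabfdafddacbfbfcecgc')
  25 → (2, 'ggedcabfdafddacbfbfcecgc')

SA = [7, 15, 11, 17, 19, 8, 25, 6, 16, 21, 23, 14, 10, 5, 13, 0, 22, 4, 18, 20, 9, 12, 1, 24, 3, 2]
i: (SA[i-1],SA[i]) lcp shared
  1: (7,15) 1 'a'
  2: (15,11) 1 'a'
  3: (11,17) 0 ''
  4: (17,19) 2 'bf'
  5: (19,8) 2 'bf'
  6: (8,25) 0 ''
  7: (25,6) 1 'c'
  8: (6,16) 1 'c'
  9: (16,21) 1 'c'
  10: (21,23) 1 'c'
  11: (23,14) 0 ''
  12: (14,10) 2 'da'
  13: (10,5) 1 'd'
  14: (5,13) 1 'd'
  15: (13,0) 1 'd'
  16: (0,22) 0 ''
  17: (22,4) 1 'e'
  18: (4,18) 0 ''
  19: (18,20) 1 'f'
  20: (20,9) 1 'f'
  21: (9,12) 2 'fd'
  22: (12,1) 1 'f'
  23: (1,24) 0 ''
  24: (24,3) 1 'g'
  25: (3,2) 1 'g'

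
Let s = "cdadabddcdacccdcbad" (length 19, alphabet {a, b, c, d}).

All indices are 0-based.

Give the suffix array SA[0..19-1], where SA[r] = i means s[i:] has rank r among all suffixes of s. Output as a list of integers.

[4, 10, 17, 2, 16, 5, 15, 11, 12, 8, 0, 13, 18, 3, 9, 1, 14, 7, 6]

rank→(start, suffix):
  0 → (4, 'abddcdacccdcbad')
  1 → (10, 'acccdcbad')
  2 → (17, 'ad')
  3 → (2, 'adabddcdacccdcbad')
  4 → (16, 'bad')
  5 → (5, 'bddcdacccdcbad')
  6 → (15, 'cbad')
  7 → (11, 'cccdcbad')
  8 → (12, 'ccdcbad')
  9 → (8, 'cdacccdcbad')
  10 → (0, 'cdadabddcdacccdcbad')
  11 → (13, 'cdcbad')
  12 → (18, 'd')
  13 → (3, 'dabddcdacccdcbad')
  14 → (9, 'dacccdcbad')
  15 → (1, 'dadabddcdacccdcbad')
  16 → (14, 'dcbad')
  17 → (7, 'dcdacccdcbad')
  18 → (6, 'ddcdacccdcbad')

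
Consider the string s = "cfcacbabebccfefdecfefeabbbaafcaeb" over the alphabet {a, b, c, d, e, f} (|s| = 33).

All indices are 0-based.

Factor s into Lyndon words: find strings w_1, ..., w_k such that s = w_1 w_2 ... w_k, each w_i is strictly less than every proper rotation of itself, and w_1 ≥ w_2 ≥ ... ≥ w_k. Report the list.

["cf", "c", "acb", "abebccfefdecfefe", "abbb", "aafcaeb"]

emit factor 1: 'cf' (i=0, period=2)
emit factor 2: 'c' (i=2, period=1)
emit factor 3: 'acb' (i=3, period=3)
emit factor 4: 'abebccfefdecfefe' (i=6, period=16)
emit factor 5: 'abbb' (i=22, period=4)
emit factor 6: 'aafcaeb' (i=26, period=7)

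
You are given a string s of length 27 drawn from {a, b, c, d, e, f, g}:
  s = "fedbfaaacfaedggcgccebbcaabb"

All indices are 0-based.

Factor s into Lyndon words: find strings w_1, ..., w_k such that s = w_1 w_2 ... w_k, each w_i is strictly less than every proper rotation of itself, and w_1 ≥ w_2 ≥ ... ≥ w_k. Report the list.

["f", "e", "d", "bf", "aaacfaedggcgccebbcaabb"]

emit factor 1: 'f' (i=0, period=1)
emit factor 2: 'e' (i=1, period=1)
emit factor 3: 'd' (i=2, period=1)
emit factor 4: 'bf' (i=3, period=2)
emit factor 5: 'aaacfaedggcgccebbcaabb' (i=5, period=22)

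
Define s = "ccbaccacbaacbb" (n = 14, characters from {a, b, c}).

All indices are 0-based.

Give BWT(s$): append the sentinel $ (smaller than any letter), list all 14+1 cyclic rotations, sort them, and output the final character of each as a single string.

bbcabbccccacaa$

rank  rotation         last
    0  $ccbaccacbaacbb  b
    1  aacbb$ccbaccacb  b
    2  acbaacbb$ccbacc  c
    3  acbb$ccbaccacba  a
    4  accacbaacbb$ccb  b
    5  b$ccbaccacbaacb  b
    6  baacbb$ccbaccac  c
    7  baccacbaacbb$cc  c
    8  bb$ccbaccacbaac  c
    9  cacbaacbb$ccbac  c
   10  cbaacbb$ccbacca  a
   11  cbaccacbaacbb$c  c
   12  cbb$ccbaccacbaa  a
   13  ccacbaacbb$ccba  a
   14  ccbaccacbaacbb$  $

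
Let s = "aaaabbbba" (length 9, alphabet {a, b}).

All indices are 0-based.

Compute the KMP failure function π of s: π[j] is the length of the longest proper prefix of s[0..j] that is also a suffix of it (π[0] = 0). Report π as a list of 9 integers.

[0, 1, 2, 3, 0, 0, 0, 0, 1]

π[0] = 0
j=1 s[j]='a': π[1]=1 (border 'a')
j=2 s[j]='a': π[2]=2 (border 'aa')
j=3 s[j]='a': π[3]=3 (border 'aaa')
j=4 s[j]='b': k: 3→2→1→0; π[4]=0 (border '')
j=5 s[j]='b': π[5]=0 (border '')
j=6 s[j]='b': π[6]=0 (border '')
j=7 s[j]='b': π[7]=0 (border '')
j=8 s[j]='a': π[8]=1 (border 'a')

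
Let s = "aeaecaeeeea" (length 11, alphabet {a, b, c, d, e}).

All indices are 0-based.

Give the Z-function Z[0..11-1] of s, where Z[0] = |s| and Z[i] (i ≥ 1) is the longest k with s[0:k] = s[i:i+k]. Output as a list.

Z[0]=11
i=1: i≥r, start 0; Z[1]=0
i=2: i≥r, start 0; Z[2]=2 scan→box=[2,4)
i=3: min(r-i=1, Z[1]=0)=0; Z[3]=0
i=4: i≥r, start 0; Z[4]=0
i=5: i≥r, start 0; Z[5]=2 scan→box=[5,7)
i=6: min(r-i=1, Z[1]=0)=0; Z[6]=0
i=7: i≥r, start 0; Z[7]=0
i=8: i≥r, start 0; Z[8]=0
i=9: i≥r, start 0; Z[9]=0
i=10: i≥r, start 0; Z[10]=1 scan→box=[10,11)

[11, 0, 2, 0, 0, 2, 0, 0, 0, 0, 1]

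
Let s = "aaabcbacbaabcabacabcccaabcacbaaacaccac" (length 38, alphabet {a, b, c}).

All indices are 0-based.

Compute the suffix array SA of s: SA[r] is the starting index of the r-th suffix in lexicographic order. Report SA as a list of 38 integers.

rank | idx | suffix
   0 |   0 | aaabcbacbaabcabacabcccaabcacbaaacaccac
   1 |  29 | aaacaccac
   2 |   9 | aabcabacabcccaabcacbaaacaccac
   3 |  22 | aabcacbaaacaccac
   4 |   1 | aabcbacbaabcabacabcccaabcacbaaacaccac
   5 |  30 | aacaccac
   6 |  13 | abacabcccaabcacbaaacaccac
   7 |  10 | abcabacabcccaabcacbaaacaccac
   8 |  23 | abcacbaaacaccac
   9 |   2 | abcbacbaabcabacabcccaabcacbaaacaccac
  10 |  17 | abcccaabcacbaaacaccac
  11 |  36 | ac
  12 |  15 | acabcccaabcacbaaacaccac
  13 |  31 | acaccac
  14 |  26 | acbaaacaccac
  15 |   6 | acbaabcabacabcccaabcacbaaacaccac
  16 |  33 | accac
  17 |  28 | baaacaccac
  18 |   8 | baabcabacabcccaabcacbaaacaccac
  19 |  14 | bacabcccaabcacbaaacaccac
  20 |   5 | bacbaabcabacabcccaabcacbaaacaccac
  21 |  11 | bcabacabcccaabcacbaaacaccac
  22 |  24 | bcacbaaacaccac
  23 |   3 | bcbacbaabcabacabcccaabcacbaaacaccac
  24 |  18 | bcccaabcacbaaacaccac
  25 |  37 | c
  26 |  21 | caabcacbaaacaccac
  27 |  12 | cabacabcccaabcacbaaacaccac
  28 |  16 | cabcccaabcacbaaacaccac
  29 |  35 | cac
  30 |  25 | cacbaaacaccac
  31 |  32 | caccac
  32 |  27 | cbaaacaccac
  33 |   7 | cbaabcabacabcccaabcacbaaacaccac
  34 |   4 | cbacbaabcabacabcccaabcacbaaacaccac
  35 |  20 | ccaabcacbaaacaccac
  36 |  34 | ccac
  37 |  19 | cccaabcacbaaacaccac

[0, 29, 9, 22, 1, 30, 13, 10, 23, 2, 17, 36, 15, 31, 26, 6, 33, 28, 8, 14, 5, 11, 24, 3, 18, 37, 21, 12, 16, 35, 25, 32, 27, 7, 4, 20, 34, 19]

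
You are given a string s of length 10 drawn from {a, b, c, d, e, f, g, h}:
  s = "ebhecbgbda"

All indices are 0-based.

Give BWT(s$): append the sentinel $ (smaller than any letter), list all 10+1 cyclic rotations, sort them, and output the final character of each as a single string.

adgceeb$hbb

rank  rotation     last
    0  $ebhecbgbda  a
    1  a$ebhecbgbd  d
    2  bda$ebhecbg  g
    3  bgbda$ebhec  c
    4  bhecbgbda$e  e
    5  cbgbda$ebhe  e
    6  da$ebhecbgb  b
    7  ebhecbgbda$  $
    8  ecbgbda$ebh  h
    9  gbda$ebhecb  b
   10  hecbgbda$eb  b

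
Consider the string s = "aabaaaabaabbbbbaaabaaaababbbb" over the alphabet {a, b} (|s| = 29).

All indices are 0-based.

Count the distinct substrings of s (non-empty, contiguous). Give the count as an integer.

333

sorted suffixes:
  #0 SA[0]=3  'aaaabaabbbbbaaabaaaababbbb'
  #1 SA[1]=19  'aaaababbbb'
  #2 SA[2]=15  'aaabaaaababbbb'
  #3 SA[3]=4  'aaabaabbbbbaaabaaaababbbb'
  #4 SA[4]=20  'aaababbbb'
  #5 SA[5]=0  'aabaaaabaabbbbbaaabaaaababbbb'
  #6 SA[6]=16  'aabaaaababbbb'
  #7 SA[7]=5  'aabaabbbbbaaabaaaababbbb'
  #8 SA[8]=21  'aababbbb'
  #9 SA[9]=8  'aabbbbbaaabaaaababbbb'
  #10 SA[10]=1  'abaaaabaabbbbbaaabaaaababbbb'
  #11 SA[11]=17  'abaaaababbbb'
  #12 SA[12]=6  'abaabbbbbaaabaaaababbbb'
  #13 SA[13]=22  'ababbbb'
  #14 SA[14]=24  'abbbb'
  #15 SA[15]=9  'abbbbbaaabaaaababbbb'
  #16 SA[16]=28  'b'
  #17 SA[17]=2  'baaaabaabbbbbaaabaaaababbbb'
  #18 SA[18]=18  'baaaababbbb'
  #19 SA[19]=14  'baaabaaaababbbb'
  #20 SA[20]=7  'baabbbbbaaabaaaababbbb'
  #21 SA[21]=23  'babbbb'
  #22 SA[22]=27  'bb'
  #23 SA[23]=13  'bbaaabaaaababbbb'
  #24 SA[24]=26  'bbb'
  #25 SA[25]=12  'bbbaaabaaaababbbb'
  #26 SA[26]=25  'bbbb'
  #27 SA[27]=11  'bbbbaaabaaaababbbb'
  #28 SA[28]=10  'bbbbbaaabaaaababbbb'

SA = [3, 19, 15, 4, 20, 0, 16, 5, 21, 8, 1, 17, 6, 22, 24, 9, 28, 2, 18, 14, 7, 23, 27, 13, 26, 12, 25, 11, 10]
i: (SA[i-1],SA[i]) lcp shared
  1: (3,19) 6 'aaaaba'
  2: (19,15) 3 'aaa'
  3: (15,4) 6 'aaabaa'
  4: (4,20) 5 'aaaba'
  5: (20,0) 2 'aa'
  6: (0,16) 9 'aabaaaaba'
  7: (16,5) 5 'aabaa'
  8: (5,21) 4 'aaba'
  9: (21,8) 3 'aab'
  10: (8,1) 1 'a'
  11: (1,17) 8 'abaaaaba'
  12: (17,6) 4 'abaa'
  13: (6,22) 3 'aba'
  14: (22,24) 2 'ab'
  15: (24,9) 5 'abbbb'
  16: (9,28) 0 ''
  17: (28,2) 1 'b'
  18: (2,18) 7 'baaaaba'
  19: (18,14) 4 'baaa'
  20: (14,7) 3 'baa'
  21: (7,23) 2 'ba'
  22: (23,27) 1 'b'
  23: (27,13) 2 'bb'
  24: (13,26) 2 'bb'
  25: (26,12) 3 'bbb'
  26: (12,25) 3 'bbb'
  27: (25,11) 4 'bbbb'
  28: (11,10) 4 'bbbb'

n(n+1)/2 = 29·30/2 = 435
Σ LCP = 0 + 6 + 3 + 6 + 5 + 2 + 9 + 5 + 4 + 3 + 1 + 8 + 4 + 3 + 2 + 5 + 0 + 1 + 7 + 4 + 3 + 2 + 1 + 2 + 2 + 3 + 3 + 4 + 4 = 102
distinct = 435 − 102 = 333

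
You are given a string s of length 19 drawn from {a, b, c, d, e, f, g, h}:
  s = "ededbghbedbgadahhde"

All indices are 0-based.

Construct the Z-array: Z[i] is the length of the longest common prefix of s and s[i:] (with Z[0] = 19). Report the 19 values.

Z[0]=19
i=1: outside box; Z[1]=0
i=2: outside box; Z[2]=2 scan→box=[2,4)
i=3: min(r-i=1, Z[1]=0)=0; Z[3]=0
i=4: outside box; Z[4]=0
i=5: outside box; Z[5]=0
i=6: outside box; Z[6]=0
i=7: outside box; Z[7]=0
i=8: outside box; Z[8]=2 scan→box=[8,10)
i=9: min(r-i=1, Z[1]=0)=0; Z[9]=0
i=10: outside box; Z[10]=0
i=11: outside box; Z[11]=0
i=12: outside box; Z[12]=0
i=13: outside box; Z[13]=0
i=14: outside box; Z[14]=0
i=15: outside box; Z[15]=0
i=16: outside box; Z[16]=0
i=17: outside box; Z[17]=0
i=18: outside box; Z[18]=1 scan→box=[18,19)

[19, 0, 2, 0, 0, 0, 0, 0, 2, 0, 0, 0, 0, 0, 0, 0, 0, 0, 1]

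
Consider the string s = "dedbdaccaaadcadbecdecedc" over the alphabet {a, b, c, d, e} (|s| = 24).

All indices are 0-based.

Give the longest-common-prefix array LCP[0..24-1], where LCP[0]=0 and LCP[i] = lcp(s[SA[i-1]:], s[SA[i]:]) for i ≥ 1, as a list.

[0, 2, 1, 1, 2, 0, 1, 0, 1, 2, 1, 1, 1, 0, 1, 2, 1, 2, 1, 2, 0, 2, 1, 2]

rank→(start, suffix):
  0 → (8, 'aaadcadbecdecedc')
  1 → (9, 'aadcadbecdecedc')
  2 → (5, 'accaaadcadbecdecedc')
  3 → (13, 'adbecdecedc')
  4 → (10, 'adcadbecdecedc')
  5 → (3, 'bdaccaaadcadbecdecedc')
  6 → (15, 'becdecedc')
  7 → (23, 'c')
  8 → (7, 'caaadcadbecdecedc')
  9 → (12, 'cadbecdecedc')
  10 → (6, 'ccaaadcadbecdecedc')
  11 → (17, 'cdecedc')
  12 → (20, 'cedc')
  13 → (4, 'daccaaadcadbecdecedc')
  14 → (2, 'dbdaccaaadcadbecdecedc')
  15 → (14, 'dbecdecedc')
  16 → (22, 'dc')
  17 → (11, 'dcadbecdecedc')
  18 → (18, 'decedc')
  19 → (0, 'dedbdaccaaadcadbecdecedc')
  20 → (16, 'ecdecedc')
  21 → (19, 'ecedc')
  22 → (1, 'edbdaccaaadcadbecdecedc')
  23 → (21, 'edc')

SA = [8, 9, 5, 13, 10, 3, 15, 23, 7, 12, 6, 17, 20, 4, 2, 14, 22, 11, 18, 0, 16, 19, 1, 21]
[i] adj suffixes → lcp
  [1] 8/9 → 2 ('aa')
  [2] 9/5 → 1 ('a')
  [3] 5/13 → 1 ('a')
  [4] 13/10 → 2 ('ad')
  [5] 10/3 → 0 ('')
  [6] 3/15 → 1 ('b')
  [7] 15/23 → 0 ('')
  [8] 23/7 → 1 ('c')
  [9] 7/12 → 2 ('ca')
  [10] 12/6 → 1 ('c')
  [11] 6/17 → 1 ('c')
  [12] 17/20 → 1 ('c')
  [13] 20/4 → 0 ('')
  [14] 4/2 → 1 ('d')
  [15] 2/14 → 2 ('db')
  [16] 14/22 → 1 ('d')
  [17] 22/11 → 2 ('dc')
  [18] 11/18 → 1 ('d')
  [19] 18/0 → 2 ('de')
  [20] 0/16 → 0 ('')
  [21] 16/19 → 2 ('ec')
  [22] 19/1 → 1 ('e')
  [23] 1/21 → 2 ('ed')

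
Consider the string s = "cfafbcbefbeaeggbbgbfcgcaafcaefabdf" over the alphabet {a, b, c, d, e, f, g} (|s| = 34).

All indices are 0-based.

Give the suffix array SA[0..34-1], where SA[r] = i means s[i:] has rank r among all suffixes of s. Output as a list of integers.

rank→(start, suffix):
  0 → (23, 'aafcaefabdf')
  1 → (30, 'abdf')
  2 → (27, 'aefabdf')
  3 → (11, 'aeggbbgbfcgcaafcaefabdf')
  4 → (2, 'afbcbefbeaeggbbgbfcgcaafcaefabdf')
  5 → (24, 'afcaefabdf')
  6 → (15, 'bbgbfcgcaafcaefabdf')
  7 → (4, 'bcbefbeaeggbbgbfcgcaafcaefabdf')
  8 → (31, 'bdf')
  9 → (9, 'beaeggbbgbfcgcaafcaefabdf')
  10 → (6, 'befbeaeggbbgbfcgcaafcaefabdf')
  11 → (18, 'bfcgcaafcaefabdf')
  12 → (16, 'bgbfcgcaafcaefabdf')
  13 → (22, 'caafcaefabdf')
  14 → (26, 'caefabdf')
  15 → (5, 'cbefbeaeggbbgbfcgcaafcaefabdf')
  16 → (0, 'cfafbcbefbeaeggbbgbfcgcaafcaefabdf')
  17 → (20, 'cgcaafcaefabdf')
  18 → (32, 'df')
  19 → (10, 'eaeggbbgbfcgcaafcaefabdf')
  20 → (28, 'efabdf')
  21 → (7, 'efbeaeggbbgbfcgcaafcaefabdf')
  22 → (12, 'eggbbgbfcgcaafcaefabdf')
  23 → (33, 'f')
  24 → (29, 'fabdf')
  25 → (1, 'fafbcbefbeaeggbbgbfcgcaafcaefabdf')
  26 → (3, 'fbcbefbeaeggbbgbfcgcaafcaefabdf')
  27 → (8, 'fbeaeggbbgbfcgcaafcaefabdf')
  28 → (25, 'fcaefabdf')
  29 → (19, 'fcgcaafcaefabdf')
  30 → (14, 'gbbgbfcgcaafcaefabdf')
  31 → (17, 'gbfcgcaafcaefabdf')
  32 → (21, 'gcaafcaefabdf')
  33 → (13, 'ggbbgbfcgcaafcaefabdf')

[23, 30, 27, 11, 2, 24, 15, 4, 31, 9, 6, 18, 16, 22, 26, 5, 0, 20, 32, 10, 28, 7, 12, 33, 29, 1, 3, 8, 25, 19, 14, 17, 21, 13]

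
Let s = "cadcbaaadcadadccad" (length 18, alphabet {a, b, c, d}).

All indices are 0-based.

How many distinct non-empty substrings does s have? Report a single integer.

144

sorted suffixes:
  #0 SA[0]=5  'aaadcadadccad'
  #1 SA[1]=6  'aadcadadccad'
  #2 SA[2]=16  'ad'
  #3 SA[3]=10  'adadccad'
  #4 SA[4]=7  'adcadadccad'
  #5 SA[5]=1  'adcbaaadcadadccad'
  #6 SA[6]=12  'adccad'
  #7 SA[7]=4  'baaadcadadccad'
  #8 SA[8]=15  'cad'
  #9 SA[9]=9  'cadadccad'
  #10 SA[10]=0  'cadcbaaadcadadccad'
  #11 SA[11]=3  'cbaaadcadadccad'
  #12 SA[12]=14  'ccad'
  #13 SA[13]=17  'd'
  #14 SA[14]=11  'dadccad'
  #15 SA[15]=8  'dcadadccad'
  #16 SA[16]=2  'dcbaaadcadadccad'
  #17 SA[17]=13  'dccad'

SA = [5, 6, 16, 10, 7, 1, 12, 4, 15, 9, 0, 3, 14, 17, 11, 8, 2, 13]
i: (SA[i-1],SA[i]) lcp shared
  1: (5,6) 2 'aa'
  2: (6,16) 1 'a'
  3: (16,10) 2 'ad'
  4: (10,7) 2 'ad'
  5: (7,1) 3 'adc'
  6: (1,12) 3 'adc'
  7: (12,4) 0 ''
  8: (4,15) 0 ''
  9: (15,9) 3 'cad'
  10: (9,0) 3 'cad'
  11: (0,3) 1 'c'
  12: (3,14) 1 'c'
  13: (14,17) 0 ''
  14: (17,11) 1 'd'
  15: (11,8) 1 'd'
  16: (8,2) 2 'dc'
  17: (2,13) 2 'dc'

n(n+1)/2 = 18·19/2 = 171
Σ LCP = 0 + 2 + 1 + 2 + 2 + 3 + 3 + 0 + 0 + 3 + 3 + 1 + 1 + 0 + 1 + 1 + 2 + 2 = 27
distinct = 171 − 27 = 144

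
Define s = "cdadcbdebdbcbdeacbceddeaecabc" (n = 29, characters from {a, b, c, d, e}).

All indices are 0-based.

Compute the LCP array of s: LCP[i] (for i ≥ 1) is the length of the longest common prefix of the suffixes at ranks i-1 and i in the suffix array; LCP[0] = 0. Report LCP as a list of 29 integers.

rank | idx | suffix
   0 |  26 | abc
   1 |  15 | acbceddeaecabc
   2 |   2 | adcbdebdbcbdeacbceddeaecabc
   3 |  23 | aecabc
   4 |  27 | bc
   5 |  10 | bcbdeacbceddeaecabc
   6 |  17 | bceddeaecabc
   7 |   8 | bdbcbdeacbceddeaecabc
   8 |  12 | bdeacbceddeaecabc
   9 |   5 | bdebdbcbdeacbceddeaecabc
  10 |  28 | c
  11 |  25 | cabc
  12 |  16 | cbceddeaecabc
  13 |  11 | cbdeacbceddeaecabc
  14 |   4 | cbdebdbcbdeacbceddeaecabc
  15 |   0 | cdadcbdebdbcbdeacbceddeaecabc
  16 |  18 | ceddeaecabc
  17 |   1 | dadcbdebdbcbdeacbceddeaecabc
  18 |   9 | dbcbdeacbceddeaecabc
  19 |   3 | dcbdebdbcbdeacbceddeaecabc
  20 |  20 | ddeaecabc
  21 |  13 | deacbceddeaecabc
  22 |  21 | deaecabc
  23 |   6 | debdbcbdeacbceddeaecabc
  24 |  14 | eacbceddeaecabc
  25 |  22 | eaecabc
  26 |   7 | ebdbcbdeacbceddeaecabc
  27 |  24 | ecabc
  28 |  19 | eddeaecabc

SA = [26, 15, 2, 23, 27, 10, 17, 8, 12, 5, 28, 25, 16, 11, 4, 0, 18, 1, 9, 3, 20, 13, 21, 6, 14, 22, 7, 24, 19]
[i] adj suffixes → lcp
  [1] 26/15 → 1 ('a')
  [2] 15/2 → 1 ('a')
  [3] 2/23 → 1 ('a')
  [4] 23/27 → 0 ('')
  [5] 27/10 → 2 ('bc')
  [6] 10/17 → 2 ('bc')
  [7] 17/8 → 1 ('b')
  [8] 8/12 → 2 ('bd')
  [9] 12/5 → 3 ('bde')
  [10] 5/28 → 0 ('')
  [11] 28/25 → 1 ('c')
  [12] 25/16 → 1 ('c')
  [13] 16/11 → 2 ('cb')
  [14] 11/4 → 4 ('cbde')
  [15] 4/0 → 1 ('c')
  [16] 0/18 → 1 ('c')
  [17] 18/1 → 0 ('')
  [18] 1/9 → 1 ('d')
  [19] 9/3 → 1 ('d')
  [20] 3/20 → 1 ('d')
  [21] 20/13 → 1 ('d')
  [22] 13/21 → 3 ('dea')
  [23] 21/6 → 2 ('de')
  [24] 6/14 → 0 ('')
  [25] 14/22 → 2 ('ea')
  [26] 22/7 → 1 ('e')
  [27] 7/24 → 1 ('e')
  [28] 24/19 → 1 ('e')

[0, 1, 1, 1, 0, 2, 2, 1, 2, 3, 0, 1, 1, 2, 4, 1, 1, 0, 1, 1, 1, 1, 3, 2, 0, 2, 1, 1, 1]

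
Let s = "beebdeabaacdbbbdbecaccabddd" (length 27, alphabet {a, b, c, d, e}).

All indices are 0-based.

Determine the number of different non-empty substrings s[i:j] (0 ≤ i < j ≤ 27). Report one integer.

rank→(start, suffix):
  0 → (8, 'aacdbbbdbecaccabddd')
  1 → (6, 'abaacdbbbdbecaccabddd')
  2 → (22, 'abddd')
  3 → (19, 'accabddd')
  4 → (9, 'acdbbbdbecaccabddd')
  5 → (7, 'baacdbbbdbecaccabddd')
  6 → (12, 'bbbdbecaccabddd')
  7 → (13, 'bbdbecaccabddd')
  8 → (14, 'bdbecaccabddd')
  9 → (23, 'bddd')
  10 → (3, 'bdeabaacdbbbdbecaccabddd')
  11 → (16, 'becaccabddd')
  12 → (0, 'beebdeabaacdbbbdbecaccabddd')
  13 → (21, 'cabddd')
  14 → (18, 'caccabddd')
  15 → (20, 'ccabddd')
  16 → (10, 'cdbbbdbecaccabddd')
  17 → (26, 'd')
  18 → (11, 'dbbbdbecaccabddd')
  19 → (15, 'dbecaccabddd')
  20 → (25, 'dd')
  21 → (24, 'ddd')
  22 → (4, 'deabaacdbbbdbecaccabddd')
  23 → (5, 'eabaacdbbbdbecaccabddd')
  24 → (2, 'ebdeabaacdbbbdbecaccabddd')
  25 → (17, 'ecaccabddd')
  26 → (1, 'eebdeabaacdbbbdbecaccabddd')

SA = [8, 6, 22, 19, 9, 7, 12, 13, 14, 23, 3, 16, 0, 21, 18, 20, 10, 26, 11, 15, 25, 24, 4, 5, 2, 17, 1]
i: (SA[i-1],SA[i]) lcp shared
  1: (8,6) 1 'a'
  2: (6,22) 2 'ab'
  3: (22,19) 1 'a'
  4: (19,9) 2 'ac'
  5: (9,7) 0 ''
  6: (7,12) 1 'b'
  7: (12,13) 2 'bb'
  8: (13,14) 1 'b'
  9: (14,23) 2 'bd'
  10: (23,3) 2 'bd'
  11: (3,16) 1 'b'
  12: (16,0) 2 'be'
  13: (0,21) 0 ''
  14: (21,18) 2 'ca'
  15: (18,20) 1 'c'
  16: (20,10) 1 'c'
  17: (10,26) 0 ''
  18: (26,11) 1 'd'
  19: (11,15) 2 'db'
  20: (15,25) 1 'd'
  21: (25,24) 2 'dd'
  22: (24,4) 1 'd'
  23: (4,5) 0 ''
  24: (5,2) 1 'e'
  25: (2,17) 1 'e'
  26: (17,1) 1 'e'

n(n+1)/2 = 27·28/2 = 378
Σ LCP = 0 + 1 + 2 + 1 + 2 + 0 + 1 + 2 + 1 + 2 + 2 + 1 + 2 + 0 + 2 + 1 + 1 + 0 + 1 + 2 + 1 + 2 + 1 + 0 + 1 + 1 + 1 = 31
distinct = 378 − 31 = 347

347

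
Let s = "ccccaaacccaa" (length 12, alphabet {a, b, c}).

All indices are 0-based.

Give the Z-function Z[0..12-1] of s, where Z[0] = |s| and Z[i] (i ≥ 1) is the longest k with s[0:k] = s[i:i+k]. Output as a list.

[12, 3, 2, 1, 0, 0, 0, 3, 2, 1, 0, 0]

Z[0]=12
i=1: i≥r, start 0; Z[1]=3 grow→box=[1,4)
i=2: min(r-i=2, Z[1]=3)=2; Z[2]=2
i=3: min(r-i=1, Z[2]=2)=1; Z[3]=1
i=4: i≥r, start 0; Z[4]=0
i=5: i≥r, start 0; Z[5]=0
i=6: i≥r, start 0; Z[6]=0
i=7: i≥r, start 0; Z[7]=3 grow→box=[7,10)
i=8: min(r-i=2, Z[1]=3)=2; Z[8]=2
i=9: min(r-i=1, Z[2]=2)=1; Z[9]=1
i=10: i≥r, start 0; Z[10]=0
i=11: i≥r, start 0; Z[11]=0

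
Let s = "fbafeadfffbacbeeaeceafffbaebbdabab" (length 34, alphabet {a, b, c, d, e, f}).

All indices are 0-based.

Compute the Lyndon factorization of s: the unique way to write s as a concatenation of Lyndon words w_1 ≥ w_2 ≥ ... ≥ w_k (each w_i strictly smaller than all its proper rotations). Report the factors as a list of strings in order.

emit factor 1: 'f' (i=0, period=1)
emit factor 2: 'b' (i=1, period=1)
emit factor 3: 'afe' (i=2, period=3)
emit factor 4: 'adfffb' (i=5, period=6)
emit factor 5: 'acbeeaeceafffbaebbd' (i=11, period=19)
emit factor 6: 'ab' (i=30, period=2)
emit factor 7: 'ab' (i=32, period=2)

["f", "b", "afe", "adfffb", "acbeeaeceafffbaebbd", "ab", "ab"]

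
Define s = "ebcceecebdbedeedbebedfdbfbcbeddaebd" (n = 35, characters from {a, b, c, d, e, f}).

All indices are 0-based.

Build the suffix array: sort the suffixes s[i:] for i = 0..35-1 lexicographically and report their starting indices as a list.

sorted suffixes:
  #0 SA[0]=31  'aebd'
  #1 SA[1]=25  'bcbeddaebd'
  #2 SA[2]=1  'bcceecebdbedeedbebedfdbfbcbeddaebd'
  #3 SA[3]=33  'bd'
  #4 SA[4]=8  'bdbedeedbebedfdbfbcbeddaebd'
  #5 SA[5]=16  'bebedfdbfbcbeddaebd'
  #6 SA[6]=27  'beddaebd'
  #7 SA[7]=10  'bedeedbebedfdbfbcbeddaebd'
  #8 SA[8]=18  'bedfdbfbcbeddaebd'
  #9 SA[9]=23  'bfbcbeddaebd'
  #10 SA[10]=26  'cbeddaebd'
  #11 SA[11]=2  'cceecebdbedeedbebedfdbfbcbeddaebd'
  #12 SA[12]=6  'cebdbedeedbebedfdbfbcbeddaebd'
  #13 SA[13]=3  'ceecebdbedeedbebedfdbfbcbeddaebd'
  #14 SA[14]=34  'd'
  #15 SA[15]=30  'daebd'
  #16 SA[16]=15  'dbebedfdbfbcbeddaebd'
  #17 SA[17]=9  'dbedeedbebedfdbfbcbeddaebd'
  #18 SA[18]=22  'dbfbcbeddaebd'
  #19 SA[19]=29  'ddaebd'
  #20 SA[20]=12  'deedbebedfdbfbcbeddaebd'
  #21 SA[21]=20  'dfdbfbcbeddaebd'
  #22 SA[22]=0  'ebcceecebdbedeedbebedfdbfbcbeddaebd'
  #23 SA[23]=32  'ebd'
  #24 SA[24]=7  'ebdbedeedbebedfdbfbcbeddaebd'
  #25 SA[25]=17  'ebedfdbfbcbeddaebd'
  #26 SA[26]=5  'ecebdbedeedbebedfdbfbcbeddaebd'
  #27 SA[27]=14  'edbebedfdbfbcbeddaebd'
  #28 SA[28]=28  'eddaebd'
  #29 SA[29]=11  'edeedbebedfdbfbcbeddaebd'
  #30 SA[30]=19  'edfdbfbcbeddaebd'
  #31 SA[31]=4  'eecebdbedeedbebedfdbfbcbeddaebd'
  #32 SA[32]=13  'eedbebedfdbfbcbeddaebd'
  #33 SA[33]=24  'fbcbeddaebd'
  #34 SA[34]=21  'fdbfbcbeddaebd'

[31, 25, 1, 33, 8, 16, 27, 10, 18, 23, 26, 2, 6, 3, 34, 30, 15, 9, 22, 29, 12, 20, 0, 32, 7, 17, 5, 14, 28, 11, 19, 4, 13, 24, 21]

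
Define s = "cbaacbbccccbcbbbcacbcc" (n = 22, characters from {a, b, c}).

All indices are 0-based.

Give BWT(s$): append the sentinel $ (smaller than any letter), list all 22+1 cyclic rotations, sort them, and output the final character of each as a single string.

rank  rotation                 last
    0  $cbaacbbccccbcbbbcacbcc  c
    1  aacbbccccbcbbbcacbcc$cb  b
    2  acbbccccbcbbbcacbcc$cba  a
    3  acbcc$cbaacbbccccbcbbbc  c
    4  baacbbccccbcbbbcacbcc$c  c
    5  bbbcacbcc$cbaacbbccccbc  c
    6  bbcacbcc$cbaacbbccccbcb  b
    7  bbccccbcbbbcacbcc$cbaac  c
    8  bcacbcc$cbaacbbccccbcbb  b
    9  bcbbbcacbcc$cbaacbbcccc  c
   10  bcc$cbaacbbccccbcbbbcac  c
   11  bccccbcbbbcacbcc$cbaacb  b
   12  c$cbaacbbccccbcbbbcacbc  c
   13  cacbcc$cbaacbbccccbcbbb  b
   14  cbaacbbccccbcbbbcacbcc$  $
   15  cbbbcacbcc$cbaacbbccccb  b
   16  cbbccccbcbbbcacbcc$cbaa  a
   17  cbcbbbcacbcc$cbaacbbccc  c
   18  cbcc$cbaacbbccccbcbbbca  a
   19  cc$cbaacbbccccbcbbbcacb  b
   20  ccbcbbbcacbcc$cbaacbbcc  c
   21  cccbcbbbcacbcc$cbaacbbc  c
   22  ccccbcbbbcacbcc$cbaacbb  b

cbacccbcbccbcb$bacabccb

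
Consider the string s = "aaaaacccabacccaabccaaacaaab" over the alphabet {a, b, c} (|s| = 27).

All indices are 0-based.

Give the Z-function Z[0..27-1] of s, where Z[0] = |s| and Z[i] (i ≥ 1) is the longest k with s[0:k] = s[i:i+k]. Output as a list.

Z[0]=27
i=1: fresh scan; Z[1]=4 scan→box=[1,5)
i=2: min(r-i=3, Z[1]=4)=3; Z[2]=3
i=3: min(r-i=2, Z[2]=3)=2; Z[3]=2
i=4: min(r-i=1, Z[3]=2)=1; Z[4]=1
i=5: fresh scan; Z[5]=0
i=6: fresh scan; Z[6]=0
i=7: fresh scan; Z[7]=0
i=8: fresh scan; Z[8]=1 scan→box=[8,9)
i=9: fresh scan; Z[9]=0
i=10: fresh scan; Z[10]=1 scan→box=[10,11)
i=11: fresh scan; Z[11]=0
i=12: fresh scan; Z[12]=0
i=13: fresh scan; Z[13]=0
i=14: fresh scan; Z[14]=2 scan→box=[14,16)
i=15: min(r-i=1, Z[1]=4)=1; Z[15]=1
i=16: fresh scan; Z[16]=0
i=17: fresh scan; Z[17]=0
i=18: fresh scan; Z[18]=0
i=19: fresh scan; Z[19]=3 scan→box=[19,22)
i=20: min(r-i=2, Z[1]=4)=2; Z[20]=2
i=21: min(r-i=1, Z[2]=3)=1; Z[21]=1
i=22: fresh scan; Z[22]=0
i=23: fresh scan; Z[23]=3 scan→box=[23,26)
i=24: min(r-i=2, Z[1]=4)=2; Z[24]=2
i=25: min(r-i=1, Z[2]=3)=1; Z[25]=1
i=26: fresh scan; Z[26]=0

[27, 4, 3, 2, 1, 0, 0, 0, 1, 0, 1, 0, 0, 0, 2, 1, 0, 0, 0, 3, 2, 1, 0, 3, 2, 1, 0]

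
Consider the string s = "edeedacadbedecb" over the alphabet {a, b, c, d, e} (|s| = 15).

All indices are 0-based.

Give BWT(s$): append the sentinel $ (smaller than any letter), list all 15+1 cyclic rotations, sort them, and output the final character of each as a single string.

rank  rotation          last
    0  $edeedacadbedecb  b
    1  acadbedecb$edeed  d
    2  adbedecb$edeedac  c
    3  b$edeedacadbedec  c
    4  bedecb$edeedacad  d
    5  cadbedecb$edeeda  a
    6  cb$edeedacadbede  e
    7  dacadbedecb$edee  e
    8  dbedecb$edeedaca  a
    9  decb$edeedacadbe  e
   10  deedacadbedecb$e  e
   11  ecb$edeedacadbed  d
   12  edacadbedecb$ede  e
   13  edecb$edeedacadb  b
   14  edeedacadbedecb$  $
   15  eedacadbedecb$ed  d

bdccdaeeaeedeb$d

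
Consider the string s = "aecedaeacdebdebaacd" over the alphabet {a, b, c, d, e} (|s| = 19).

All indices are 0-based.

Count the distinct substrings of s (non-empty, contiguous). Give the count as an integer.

rank | idx | suffix
   0 |  15 | aacd
   1 |  16 | acd
   2 |   7 | acdebdebaacd
   3 |   5 | aeacdebdebaacd
   4 |   0 | aecedaeacdebdebaacd
   5 |  14 | baacd
   6 |  11 | bdebaacd
   7 |  17 | cd
   8 |   8 | cdebdebaacd
   9 |   2 | cedaeacdebdebaacd
  10 |  18 | d
  11 |   4 | daeacdebdebaacd
  12 |  12 | debaacd
  13 |   9 | debdebaacd
  14 |   6 | eacdebdebaacd
  15 |  13 | ebaacd
  16 |  10 | ebdebaacd
  17 |   1 | ecedaeacdebdebaacd
  18 |   3 | edaeacdebdebaacd

SA = [15, 16, 7, 5, 0, 14, 11, 17, 8, 2, 18, 4, 12, 9, 6, 13, 10, 1, 3]
[i] adj suffixes → lcp
  [1] 15/16 → 1 ('a')
  [2] 16/7 → 3 ('acd')
  [3] 7/5 → 1 ('a')
  [4] 5/0 → 2 ('ae')
  [5] 0/14 → 0 ('')
  [6] 14/11 → 1 ('b')
  [7] 11/17 → 0 ('')
  [8] 17/8 → 2 ('cd')
  [9] 8/2 → 1 ('c')
  [10] 2/18 → 0 ('')
  [11] 18/4 → 1 ('d')
  [12] 4/12 → 1 ('d')
  [13] 12/9 → 3 ('deb')
  [14] 9/6 → 0 ('')
  [15] 6/13 → 1 ('e')
  [16] 13/10 → 2 ('eb')
  [17] 10/1 → 1 ('e')
  [18] 1/3 → 1 ('e')

n(n+1)/2 = 19·20/2 = 190
Σ LCP = 0 + 1 + 3 + 1 + 2 + 0 + 1 + 0 + 2 + 1 + 0 + 1 + 1 + 3 + 0 + 1 + 2 + 1 + 1 = 21
distinct = 190 − 21 = 169

169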